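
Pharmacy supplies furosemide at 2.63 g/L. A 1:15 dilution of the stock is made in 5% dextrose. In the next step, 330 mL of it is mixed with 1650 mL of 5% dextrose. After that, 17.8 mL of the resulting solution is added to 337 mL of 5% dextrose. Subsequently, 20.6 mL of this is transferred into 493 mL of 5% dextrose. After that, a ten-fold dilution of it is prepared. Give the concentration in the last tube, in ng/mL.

5.88 ng/mL

Overall dilution factor = 15 × 6 × 19.93 × 24.93 × 10 = 4.47 × 10⁵.
2.63 g/L / 4.47 × 10⁵ = 5.88 × 10⁻⁶ g/L = 5.88 ng/mL.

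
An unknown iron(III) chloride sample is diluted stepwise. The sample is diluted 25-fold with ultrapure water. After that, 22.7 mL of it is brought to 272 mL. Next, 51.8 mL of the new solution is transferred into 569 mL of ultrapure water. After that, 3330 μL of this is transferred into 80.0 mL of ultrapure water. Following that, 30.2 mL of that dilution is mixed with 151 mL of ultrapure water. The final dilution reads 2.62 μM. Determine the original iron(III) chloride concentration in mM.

Overall dilution factor = 25 × 11.98 × 11.98 × 25.02 × 6 = 5.39 × 10⁵.
Original = 2.62 μM × 5.39 × 10⁵ = 1.41 × 10⁶ μM = 1410 mM.

1410 mM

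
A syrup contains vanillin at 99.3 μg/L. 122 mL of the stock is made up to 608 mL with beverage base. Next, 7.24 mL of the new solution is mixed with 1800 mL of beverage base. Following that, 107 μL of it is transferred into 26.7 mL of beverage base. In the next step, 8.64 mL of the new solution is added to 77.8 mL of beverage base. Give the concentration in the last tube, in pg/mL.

Overall dilution factor = 4.984 × 249.6 × 250.5 × 10.00 = 3.12 × 10⁶.
99.3 μg/L / 3.12 × 10⁶ = 3.18 × 10⁻⁵ μg/L = 0.0318 pg/mL.

0.0318 pg/mL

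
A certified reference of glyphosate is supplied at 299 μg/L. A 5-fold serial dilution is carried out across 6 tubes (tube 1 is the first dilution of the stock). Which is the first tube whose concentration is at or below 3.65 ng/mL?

tube 3

Tube n has concentration 299 μg/L / 5ⁿ.
Need 5ⁿ ≥ 299 μg/L / 3.65 ng/mL = 81.9, so n ≥ 2.74.
First such tube: n = 3.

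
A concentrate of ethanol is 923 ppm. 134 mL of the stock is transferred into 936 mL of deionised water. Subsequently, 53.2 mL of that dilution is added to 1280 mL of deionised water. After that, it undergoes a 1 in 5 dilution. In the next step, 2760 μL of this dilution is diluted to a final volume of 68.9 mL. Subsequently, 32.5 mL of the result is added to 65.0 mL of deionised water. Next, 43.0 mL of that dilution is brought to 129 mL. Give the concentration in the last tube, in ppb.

4.11 ppb

Overall dilution factor = 7.985 × 25.06 × 5 × 24.96 × 3 × 3 = 2.25 × 10⁵.
923 ppm / 2.25 × 10⁵ = 4.11 × 10⁻³ ppm = 4.11 ppb.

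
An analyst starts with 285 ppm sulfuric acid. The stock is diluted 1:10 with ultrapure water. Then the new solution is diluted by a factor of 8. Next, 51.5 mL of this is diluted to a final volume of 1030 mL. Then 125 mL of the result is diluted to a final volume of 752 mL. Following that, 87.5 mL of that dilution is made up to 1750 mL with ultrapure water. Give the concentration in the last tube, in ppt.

Overall dilution factor = 10 × 8 × 20 × 6.016 × 20 = 1.93 × 10⁵.
285 ppm / 1.93 × 10⁵ = 1.48 × 10⁻³ ppm = 1480 ppt.

1480 ppt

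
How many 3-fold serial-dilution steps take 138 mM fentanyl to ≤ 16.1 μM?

Need 3ⁿ ≥ 8571, so n ≥ log(8571)/log(3) = 8.24.
Minimum whole steps: n = 9.

9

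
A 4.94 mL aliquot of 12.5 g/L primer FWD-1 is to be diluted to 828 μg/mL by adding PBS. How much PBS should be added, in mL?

69.6 mL

828 μg/mL = 0.828 g/L.
V₂ = C₁V₁/C₂ = 12.5 × 4.94 / 0.828 = 74.6 mL.
Diluent to add = V₂ − V₁ = 74.6 − 4.94 = 69.6 mL.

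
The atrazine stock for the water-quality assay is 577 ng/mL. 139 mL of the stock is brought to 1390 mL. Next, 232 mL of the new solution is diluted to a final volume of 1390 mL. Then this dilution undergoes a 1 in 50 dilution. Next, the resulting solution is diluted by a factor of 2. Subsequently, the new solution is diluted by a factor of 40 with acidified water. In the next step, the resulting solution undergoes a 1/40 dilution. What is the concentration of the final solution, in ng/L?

0.0602 ng/L

Overall dilution factor = 10 × 5.991 × 50 × 2 × 40 × 40 = 9.59 × 10⁶.
577 ng/mL / 9.59 × 10⁶ = 6.02 × 10⁻⁵ ng/mL = 0.0602 ng/L.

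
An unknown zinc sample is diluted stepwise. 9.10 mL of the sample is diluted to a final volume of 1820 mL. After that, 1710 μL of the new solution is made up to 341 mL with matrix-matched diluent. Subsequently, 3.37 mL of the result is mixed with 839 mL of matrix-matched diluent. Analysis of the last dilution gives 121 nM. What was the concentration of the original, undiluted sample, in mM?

1210 mM

Overall dilution factor = 200 × 199.4 × 250.0 = 9.97 × 10⁶.
Original = 121 nM × 9.97 × 10⁶ = 1.21 × 10⁹ nM = 1210 mM.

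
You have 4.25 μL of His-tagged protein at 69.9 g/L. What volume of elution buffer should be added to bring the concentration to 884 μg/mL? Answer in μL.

884 μg/mL = 0.884 g/L.
V₂ = C₁V₁/C₂ = 69.9 × 4.25 / 0.884 = 336 μL.
Diluent to add = V₂ − V₁ = 336 − 4.25 = 332 μL.

332 μL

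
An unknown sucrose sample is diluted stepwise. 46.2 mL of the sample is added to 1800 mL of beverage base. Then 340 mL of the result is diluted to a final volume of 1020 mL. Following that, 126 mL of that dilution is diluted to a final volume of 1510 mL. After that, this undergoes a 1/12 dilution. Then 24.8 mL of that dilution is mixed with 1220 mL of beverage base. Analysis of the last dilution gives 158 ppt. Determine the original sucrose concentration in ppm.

137 ppm

Overall dilution factor = 39.96 × 3 × 11.98 × 12 × 50.19 = 8.65 × 10⁵.
Original = 158 ppt × 8.65 × 10⁵ = 1.37 × 10⁸ ppt = 137 ppm.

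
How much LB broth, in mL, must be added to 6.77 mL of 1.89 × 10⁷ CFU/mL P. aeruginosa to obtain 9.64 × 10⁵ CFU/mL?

V₂ = C₁V₁/C₂ = 1.89 × 10⁷ × 6.77 / 9.64 × 10⁵ = 133 mL.
Diluent to add = V₂ − V₁ = 133 − 6.77 = 126 mL.

126 mL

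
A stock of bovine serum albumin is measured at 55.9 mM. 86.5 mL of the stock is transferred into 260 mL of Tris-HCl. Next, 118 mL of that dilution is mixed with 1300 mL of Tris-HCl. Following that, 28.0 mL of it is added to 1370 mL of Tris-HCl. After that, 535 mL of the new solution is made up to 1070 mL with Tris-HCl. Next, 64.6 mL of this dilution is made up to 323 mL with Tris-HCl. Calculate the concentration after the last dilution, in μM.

2.33 μM

Overall dilution factor = 4.006 × 12.02 × 49.93 × 2 × 5 = 2.40 × 10⁴.
55.9 mM / 2.40 × 10⁴ = 2.33 × 10⁻³ mM = 2.33 μM.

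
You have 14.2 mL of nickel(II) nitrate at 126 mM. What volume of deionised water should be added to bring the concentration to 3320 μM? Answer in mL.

525 mL

3320 μM = 3.32 mM.
V₂ = C₁V₁/C₂ = 126 × 14.2 / 3.32 = 539 mL.
Diluent to add = V₂ − V₁ = 539 − 14.2 = 525 mL.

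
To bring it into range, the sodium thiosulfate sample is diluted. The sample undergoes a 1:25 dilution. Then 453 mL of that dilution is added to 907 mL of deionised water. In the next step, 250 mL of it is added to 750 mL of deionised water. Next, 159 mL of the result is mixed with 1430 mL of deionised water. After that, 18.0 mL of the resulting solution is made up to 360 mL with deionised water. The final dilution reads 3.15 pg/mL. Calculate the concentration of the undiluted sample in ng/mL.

189 ng/mL

Overall dilution factor = 25 × 3.002 × 4 × 9.994 × 20 = 6.00 × 10⁴.
Original = 3.15 pg/mL × 6.00 × 10⁴ = 1.89 × 10⁵ pg/mL = 189 ng/mL.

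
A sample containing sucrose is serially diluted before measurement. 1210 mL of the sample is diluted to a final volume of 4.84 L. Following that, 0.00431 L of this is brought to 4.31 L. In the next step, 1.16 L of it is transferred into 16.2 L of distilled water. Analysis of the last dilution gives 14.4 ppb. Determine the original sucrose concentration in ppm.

862 ppm

Overall dilution factor = 4 × 1000 × 14.97 = 5.99 × 10⁴.
Original = 14.4 ppb × 5.99 × 10⁴ = 8.62 × 10⁵ ppb = 862 ppm.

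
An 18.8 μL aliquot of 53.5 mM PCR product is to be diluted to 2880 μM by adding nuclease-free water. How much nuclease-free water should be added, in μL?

330 μL

2880 μM = 2.88 mM.
V₂ = C₁V₁/C₂ = 53.5 × 18.8 / 2.88 = 349 μL.
Diluent to add = V₂ − V₁ = 349 − 18.8 = 330 μL.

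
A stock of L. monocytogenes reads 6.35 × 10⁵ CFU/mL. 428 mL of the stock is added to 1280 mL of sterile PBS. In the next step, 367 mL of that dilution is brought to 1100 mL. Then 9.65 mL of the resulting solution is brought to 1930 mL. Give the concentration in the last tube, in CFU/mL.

Overall dilution factor = 3.991 × 2.997 × 200 = 2392.
6.35 × 10⁵ CFU/mL / 2392 = 265 CFU/mL.

265 CFU/mL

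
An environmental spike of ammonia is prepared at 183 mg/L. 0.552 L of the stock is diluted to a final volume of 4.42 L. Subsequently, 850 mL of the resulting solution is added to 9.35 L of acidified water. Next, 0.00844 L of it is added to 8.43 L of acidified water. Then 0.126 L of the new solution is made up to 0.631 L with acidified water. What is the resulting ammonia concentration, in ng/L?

Overall dilution factor = 8.007 × 12 × 999.8 × 5.008 = 4.81 × 10⁵.
183 mg/L / 4.81 × 10⁵ = 3.80 × 10⁻⁴ mg/L = 380 ng/L.

380 ng/L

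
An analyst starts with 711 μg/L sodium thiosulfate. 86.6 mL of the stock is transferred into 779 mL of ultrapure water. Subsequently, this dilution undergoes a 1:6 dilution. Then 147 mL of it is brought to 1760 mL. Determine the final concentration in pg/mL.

Overall dilution factor = 9.995 × 6 × 11.97 = 718.
711 μg/L / 718 = 0.990 μg/L = 990 pg/mL.

990 pg/mL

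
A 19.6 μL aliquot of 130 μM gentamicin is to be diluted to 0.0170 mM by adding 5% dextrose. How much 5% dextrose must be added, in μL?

130 μL

0.0170 mM = 17.0 μM.
V₂ = C₁V₁/C₂ = 130 × 19.6 / 17.0 = 150 μL.
Diluent to add = V₂ − V₁ = 150 − 19.6 = 130 μL.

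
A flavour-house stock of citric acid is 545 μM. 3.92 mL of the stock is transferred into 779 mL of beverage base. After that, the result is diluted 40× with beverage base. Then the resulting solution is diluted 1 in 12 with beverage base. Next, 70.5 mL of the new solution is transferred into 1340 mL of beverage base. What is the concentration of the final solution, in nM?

Overall dilution factor = 199.7 × 40 × 12 × 20.01 = 1.92 × 10⁶.
545 μM / 1.92 × 10⁶ = 2.84 × 10⁻⁴ μM = 0.284 nM.

0.284 nM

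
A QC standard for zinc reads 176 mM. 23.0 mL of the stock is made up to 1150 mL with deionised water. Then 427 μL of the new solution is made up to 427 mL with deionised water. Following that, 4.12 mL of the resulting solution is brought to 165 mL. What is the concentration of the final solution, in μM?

0.0879 μM

Overall dilution factor = 50 × 1000 × 40.05 = 2.00 × 10⁶.
176 mM / 2.00 × 10⁶ = 8.79 × 10⁻⁵ mM = 0.0879 μM.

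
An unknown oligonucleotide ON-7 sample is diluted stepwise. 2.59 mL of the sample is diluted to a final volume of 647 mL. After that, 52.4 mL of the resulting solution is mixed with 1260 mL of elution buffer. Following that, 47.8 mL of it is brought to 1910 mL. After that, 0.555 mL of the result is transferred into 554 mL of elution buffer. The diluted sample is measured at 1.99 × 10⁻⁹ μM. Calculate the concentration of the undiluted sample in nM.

497 nM

Overall dilution factor = 249.8 × 25.05 × 39.96 × 999.2 = 2.50 × 10⁸.
Original = 1.99 × 10⁻⁹ μM × 2.50 × 10⁸ = 0.497 μM = 497 nM.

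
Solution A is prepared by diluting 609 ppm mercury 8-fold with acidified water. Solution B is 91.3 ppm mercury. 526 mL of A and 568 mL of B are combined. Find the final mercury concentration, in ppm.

84.0 ppm

C_A = 609 ppm / 8 = 76.1 ppm.
C_mix = (C_A·V_A + C_B·V_B)/(V_A + V_B) = (76.1×526 + 91.3×568) / 1094 = 84.0 ppm.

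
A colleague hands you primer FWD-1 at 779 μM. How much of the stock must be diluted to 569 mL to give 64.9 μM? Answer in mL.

47.4 mL

V₁ = C₂V₂/C₁ = 64.9 × 569 / 779 = 47.4 mL.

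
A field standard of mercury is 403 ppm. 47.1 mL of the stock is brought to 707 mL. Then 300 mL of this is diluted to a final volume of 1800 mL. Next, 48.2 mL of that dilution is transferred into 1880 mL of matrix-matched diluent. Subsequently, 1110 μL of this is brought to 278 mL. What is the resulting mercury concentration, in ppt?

447 ppt

Overall dilution factor = 15.01 × 6 × 40.00 × 250.5 = 9.02 × 10⁵.
403 ppm / 9.02 × 10⁵ = 4.47 × 10⁻⁴ ppm = 447 ppt.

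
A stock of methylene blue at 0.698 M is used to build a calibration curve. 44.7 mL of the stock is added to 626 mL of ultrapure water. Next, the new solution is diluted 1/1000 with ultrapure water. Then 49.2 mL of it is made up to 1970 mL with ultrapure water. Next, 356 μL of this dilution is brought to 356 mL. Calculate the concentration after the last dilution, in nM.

Overall dilution factor = 15.00 × 1000 × 40.04 × 1000 = 6.01 × 10⁸.
0.698 M / 6.01 × 10⁸ = 1.16 × 10⁻⁹ M = 1.16 nM.

1.16 nM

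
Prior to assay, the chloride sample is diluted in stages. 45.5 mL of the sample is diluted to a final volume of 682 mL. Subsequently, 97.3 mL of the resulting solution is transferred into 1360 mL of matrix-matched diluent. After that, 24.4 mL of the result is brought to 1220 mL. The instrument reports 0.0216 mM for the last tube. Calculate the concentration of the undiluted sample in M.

Overall dilution factor = 14.99 × 14.98 × 50 = 1.12 × 10⁴.
Original = 0.0216 mM × 1.12 × 10⁴ = 242 mM = 0.242 M.

0.242 M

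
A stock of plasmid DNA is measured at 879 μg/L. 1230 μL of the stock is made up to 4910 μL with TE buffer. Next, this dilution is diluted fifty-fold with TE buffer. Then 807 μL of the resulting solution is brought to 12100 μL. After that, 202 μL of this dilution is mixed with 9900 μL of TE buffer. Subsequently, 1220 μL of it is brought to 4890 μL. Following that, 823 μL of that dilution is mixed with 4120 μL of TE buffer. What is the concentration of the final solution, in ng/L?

Overall dilution factor = 3.992 × 50 × 14.99 × 50.01 × 4.008 × 6.006 = 3.60 × 10⁶.
879 μg/L / 3.60 × 10⁶ = 2.44 × 10⁻⁴ μg/L = 0.244 ng/L.

0.244 ng/L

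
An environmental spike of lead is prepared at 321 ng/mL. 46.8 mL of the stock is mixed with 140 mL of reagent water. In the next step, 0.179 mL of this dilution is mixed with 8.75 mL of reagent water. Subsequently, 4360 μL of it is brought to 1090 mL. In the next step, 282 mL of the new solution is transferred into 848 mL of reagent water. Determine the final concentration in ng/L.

1.61 ng/L

Overall dilution factor = 3.991 × 49.88 × 250 × 4.007 = 1.99 × 10⁵.
321 ng/mL / 1.99 × 10⁵ = 1.61 × 10⁻³ ng/mL = 1.61 ng/L.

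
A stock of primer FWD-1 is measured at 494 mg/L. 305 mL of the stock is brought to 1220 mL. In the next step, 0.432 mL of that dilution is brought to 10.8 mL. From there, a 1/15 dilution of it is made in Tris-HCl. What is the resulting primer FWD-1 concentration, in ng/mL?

Overall dilution factor = 4 × 25 × 15 = 1500.
494 mg/L / 1500 = 0.329 mg/L = 329 ng/mL.

329 ng/mL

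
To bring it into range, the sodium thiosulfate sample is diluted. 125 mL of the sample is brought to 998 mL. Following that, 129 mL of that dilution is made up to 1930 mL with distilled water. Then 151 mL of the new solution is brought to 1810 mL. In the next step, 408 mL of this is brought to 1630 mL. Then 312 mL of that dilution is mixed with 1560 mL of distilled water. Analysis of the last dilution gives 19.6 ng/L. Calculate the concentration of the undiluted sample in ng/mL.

673 ng/mL

Overall dilution factor = 7.984 × 14.96 × 11.99 × 3.995 × 6 = 3.43 × 10⁴.
Original = 19.6 ng/L × 3.43 × 10⁴ = 6.73 × 10⁵ ng/L = 673 ng/mL.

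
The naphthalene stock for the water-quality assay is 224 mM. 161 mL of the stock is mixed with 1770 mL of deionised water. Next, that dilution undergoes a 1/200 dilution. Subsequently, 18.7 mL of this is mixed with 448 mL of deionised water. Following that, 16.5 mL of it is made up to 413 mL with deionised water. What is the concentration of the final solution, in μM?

Overall dilution factor = 11.99 × 200 × 24.96 × 25.03 = 1.50 × 10⁶.
224 mM / 1.50 × 10⁶ = 1.49 × 10⁻⁴ mM = 0.149 μM.

0.149 μM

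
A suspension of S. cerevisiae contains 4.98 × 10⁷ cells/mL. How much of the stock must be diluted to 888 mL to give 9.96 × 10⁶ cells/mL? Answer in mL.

178 mL

V₁ = C₂V₂/C₁ = 9.96 × 10⁶ × 888 / 4.98 × 10⁷ = 178 mL.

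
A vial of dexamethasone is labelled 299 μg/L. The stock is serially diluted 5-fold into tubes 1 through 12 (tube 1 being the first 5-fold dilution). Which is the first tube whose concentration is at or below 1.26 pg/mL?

Tube n has concentration 299 μg/L / 5ⁿ.
Need 5ⁿ ≥ 299 μg/L / 1.26 pg/mL = 2.37 × 10⁵, so n ≥ 7.69.
First such tube: n = 8.

tube 8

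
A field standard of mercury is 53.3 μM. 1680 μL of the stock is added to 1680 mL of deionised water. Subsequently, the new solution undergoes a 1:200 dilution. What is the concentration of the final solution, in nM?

Overall dilution factor = 1001 × 200 = 2.00 × 10⁵.
53.3 μM / 2.00 × 10⁵ = 2.66 × 10⁻⁴ μM = 0.266 nM.

0.266 nM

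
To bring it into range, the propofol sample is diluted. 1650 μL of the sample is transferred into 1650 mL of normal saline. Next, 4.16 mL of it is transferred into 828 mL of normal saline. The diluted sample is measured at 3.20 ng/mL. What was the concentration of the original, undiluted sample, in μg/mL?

Overall dilution factor = 1001 × 200.0 = 2.00 × 10⁵.
Original = 3.20 ng/mL × 2.00 × 10⁵ = 6.41 × 10⁵ ng/mL = 641 μg/mL.

641 μg/mL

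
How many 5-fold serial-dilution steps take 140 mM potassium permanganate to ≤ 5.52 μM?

7

Need 5ⁿ ≥ 2.54 × 10⁴, so n ≥ log(2.54 × 10⁴)/log(5) = 6.30.
Minimum whole steps: n = 7.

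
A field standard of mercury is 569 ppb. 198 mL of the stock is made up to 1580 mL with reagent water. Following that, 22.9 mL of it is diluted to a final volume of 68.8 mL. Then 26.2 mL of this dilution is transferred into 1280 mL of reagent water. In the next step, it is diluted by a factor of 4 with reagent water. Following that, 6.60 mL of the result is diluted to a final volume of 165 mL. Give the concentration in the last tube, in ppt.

Overall dilution factor = 7.980 × 3.004 × 49.85 × 4 × 25 = 1.20 × 10⁵.
569 ppb / 1.20 × 10⁵ = 4.76 × 10⁻³ ppb = 4.76 ppt.

4.76 ppt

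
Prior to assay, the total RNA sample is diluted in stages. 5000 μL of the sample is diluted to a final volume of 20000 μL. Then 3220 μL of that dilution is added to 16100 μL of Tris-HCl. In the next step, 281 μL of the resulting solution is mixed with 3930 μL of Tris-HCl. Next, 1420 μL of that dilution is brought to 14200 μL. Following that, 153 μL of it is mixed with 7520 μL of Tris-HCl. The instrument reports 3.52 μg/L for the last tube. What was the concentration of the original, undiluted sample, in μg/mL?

635 μg/mL

Overall dilution factor = 4 × 6 × 14.99 × 10 × 50.15 = 1.80 × 10⁵.
Original = 3.52 μg/L × 1.80 × 10⁵ = 6.35 × 10⁵ μg/L = 635 μg/mL.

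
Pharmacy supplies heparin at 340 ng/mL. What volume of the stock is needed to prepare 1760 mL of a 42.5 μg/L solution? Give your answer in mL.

220 mL

42.5 μg/L = 42.5 ng/mL.
V₁ = C₂V₂/C₁ = 42.5 × 1760 / 340 = 220 mL.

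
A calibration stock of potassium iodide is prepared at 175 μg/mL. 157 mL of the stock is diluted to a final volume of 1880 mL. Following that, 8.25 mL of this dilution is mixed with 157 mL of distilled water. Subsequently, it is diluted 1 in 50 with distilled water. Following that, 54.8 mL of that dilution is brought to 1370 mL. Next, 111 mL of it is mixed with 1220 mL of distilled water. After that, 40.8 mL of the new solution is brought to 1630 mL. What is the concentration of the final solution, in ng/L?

1.22 ng/L

Overall dilution factor = 11.97 × 20.03 × 50 × 25 × 11.99 × 39.95 = 1.44 × 10⁸.
175 μg/mL / 1.44 × 10⁸ = 1.22 × 10⁻⁶ μg/mL = 1.22 ng/L.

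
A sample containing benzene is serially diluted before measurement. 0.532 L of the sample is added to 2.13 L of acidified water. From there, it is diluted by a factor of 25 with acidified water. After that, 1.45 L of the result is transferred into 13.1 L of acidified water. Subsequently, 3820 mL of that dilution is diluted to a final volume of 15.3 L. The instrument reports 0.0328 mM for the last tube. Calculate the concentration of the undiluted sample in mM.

165 mM

Overall dilution factor = 5.004 × 25 × 10.03 × 4.005 = 5028.
Original = 0.0328 mM × 5028 = 165 mM.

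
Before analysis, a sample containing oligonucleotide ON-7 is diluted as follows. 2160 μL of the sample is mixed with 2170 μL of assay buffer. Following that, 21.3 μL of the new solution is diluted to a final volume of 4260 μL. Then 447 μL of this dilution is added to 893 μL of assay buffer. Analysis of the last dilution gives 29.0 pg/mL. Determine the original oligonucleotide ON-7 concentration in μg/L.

34.9 μg/L

Overall dilution factor = 2.005 × 200 × 2.998 = 1202.
Original = 29.0 pg/mL × 1202 = 3.49 × 10⁴ pg/mL = 34.9 μg/L.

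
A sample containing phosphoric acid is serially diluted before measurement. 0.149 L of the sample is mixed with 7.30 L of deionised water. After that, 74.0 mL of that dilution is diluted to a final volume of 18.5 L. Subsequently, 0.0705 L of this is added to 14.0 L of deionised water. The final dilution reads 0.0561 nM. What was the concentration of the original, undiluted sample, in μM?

Overall dilution factor = 49.99 × 250 × 199.6 = 2.49 × 10⁶.
Original = 0.0561 nM × 2.49 × 10⁶ = 1.40 × 10⁵ nM = 140 μM.

140 μM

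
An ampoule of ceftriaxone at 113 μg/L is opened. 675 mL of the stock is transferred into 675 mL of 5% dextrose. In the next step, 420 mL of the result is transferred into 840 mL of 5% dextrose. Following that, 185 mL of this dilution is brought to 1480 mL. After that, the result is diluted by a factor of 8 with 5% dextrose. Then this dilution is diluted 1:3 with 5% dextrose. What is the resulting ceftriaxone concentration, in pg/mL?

Overall dilution factor = 2 × 3 × 8 × 8 × 3 = 1152.
113 μg/L / 1152 = 0.0981 μg/L = 98.1 pg/mL.

98.1 pg/mL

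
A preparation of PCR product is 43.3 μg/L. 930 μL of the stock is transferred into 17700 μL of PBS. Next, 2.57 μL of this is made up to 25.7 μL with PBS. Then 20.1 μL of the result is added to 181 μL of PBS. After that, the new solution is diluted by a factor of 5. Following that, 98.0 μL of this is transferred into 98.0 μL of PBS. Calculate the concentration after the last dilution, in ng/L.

2.16 ng/L

Overall dilution factor = 20.03 × 10 × 10.00 × 5 × 2 = 2.00 × 10⁴.
43.3 μg/L / 2.00 × 10⁴ = 2.16 × 10⁻³ μg/L = 2.16 ng/L.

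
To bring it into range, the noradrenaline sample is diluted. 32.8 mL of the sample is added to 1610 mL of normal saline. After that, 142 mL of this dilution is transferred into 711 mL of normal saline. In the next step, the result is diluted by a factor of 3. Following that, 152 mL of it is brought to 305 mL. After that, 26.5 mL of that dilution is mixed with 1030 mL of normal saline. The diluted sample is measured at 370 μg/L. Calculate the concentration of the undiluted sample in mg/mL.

Overall dilution factor = 50.09 × 6.007 × 3 × 2.007 × 39.87 = 7.22 × 10⁴.
Original = 370 μg/L × 7.22 × 10⁴ = 2.67 × 10⁷ μg/L = 26.7 mg/mL.

26.7 mg/mL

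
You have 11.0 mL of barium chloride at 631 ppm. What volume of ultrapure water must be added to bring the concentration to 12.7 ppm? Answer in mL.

536 mL

V₂ = C₁V₁/C₂ = 631 × 11.0 / 12.7 = 547 mL.
Diluent to add = V₂ − V₁ = 547 − 11.0 = 536 mL.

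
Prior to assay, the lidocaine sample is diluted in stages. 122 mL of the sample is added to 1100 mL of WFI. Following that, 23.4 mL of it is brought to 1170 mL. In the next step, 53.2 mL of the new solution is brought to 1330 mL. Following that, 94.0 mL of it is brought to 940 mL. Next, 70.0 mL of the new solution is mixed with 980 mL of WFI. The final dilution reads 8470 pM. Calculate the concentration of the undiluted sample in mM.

15.9 mM

Overall dilution factor = 10.02 × 50 × 25 × 10 × 15 = 1.88 × 10⁶.
Original = 8470 pM × 1.88 × 10⁶ = 1.59 × 10¹⁰ pM = 15.9 mM.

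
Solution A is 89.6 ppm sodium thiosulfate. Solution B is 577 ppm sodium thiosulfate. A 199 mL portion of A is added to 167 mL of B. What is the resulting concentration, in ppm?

C_mix = (C_A·V_A + C_B·V_B)/(V_A + V_B) = (89.6×199 + 577×167) / 366.0 = 312 ppm.

312 ppm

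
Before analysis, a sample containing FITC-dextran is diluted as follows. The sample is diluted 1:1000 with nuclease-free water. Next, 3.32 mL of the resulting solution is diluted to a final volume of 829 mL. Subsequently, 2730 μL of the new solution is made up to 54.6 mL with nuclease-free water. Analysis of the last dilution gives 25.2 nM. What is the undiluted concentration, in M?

0.126 M

Overall dilution factor = 1000 × 249.7 × 20 = 4.99 × 10⁶.
Original = 25.2 nM × 4.99 × 10⁶ = 1.26 × 10⁸ nM = 0.126 M.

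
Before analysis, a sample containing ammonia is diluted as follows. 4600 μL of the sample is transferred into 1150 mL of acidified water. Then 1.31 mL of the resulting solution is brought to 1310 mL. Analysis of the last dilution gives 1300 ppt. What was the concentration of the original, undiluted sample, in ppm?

326 ppm

Overall dilution factor = 251 × 1000 = 2.51 × 10⁵.
Original = 1300 ppt × 2.51 × 10⁵ = 3.26 × 10⁸ ppt = 326 ppm.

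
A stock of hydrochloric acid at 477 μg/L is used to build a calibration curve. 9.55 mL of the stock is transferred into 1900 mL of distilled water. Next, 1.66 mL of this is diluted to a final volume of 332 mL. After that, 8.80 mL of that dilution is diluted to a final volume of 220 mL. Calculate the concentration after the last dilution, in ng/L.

Overall dilution factor = 200.0 × 200 × 25 = 10.00 × 10⁵.
477 μg/L / 10.00 × 10⁵ = 4.77 × 10⁻⁴ μg/L = 0.477 ng/L.

0.477 ng/L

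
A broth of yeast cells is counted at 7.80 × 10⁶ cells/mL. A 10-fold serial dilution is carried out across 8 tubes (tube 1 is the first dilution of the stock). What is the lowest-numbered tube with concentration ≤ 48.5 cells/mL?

tube 6

Tube n has concentration 7.80 × 10⁶ cells/mL / 10ⁿ.
Need 10ⁿ ≥ 7.80 × 10⁶ cells/mL / 48.5 cells/mL = 1.61 × 10⁵, so n ≥ 5.21.
First such tube: n = 6.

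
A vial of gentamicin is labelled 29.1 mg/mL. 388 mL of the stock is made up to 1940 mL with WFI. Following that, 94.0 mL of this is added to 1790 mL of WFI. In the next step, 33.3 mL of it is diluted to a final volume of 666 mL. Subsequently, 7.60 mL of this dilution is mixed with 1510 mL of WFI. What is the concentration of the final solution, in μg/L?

72.7 μg/L

Overall dilution factor = 5 × 20.04 × 20 × 199.7 = 4.00 × 10⁵.
29.1 mg/mL / 4.00 × 10⁵ = 7.27 × 10⁻⁵ mg/mL = 72.7 μg/L.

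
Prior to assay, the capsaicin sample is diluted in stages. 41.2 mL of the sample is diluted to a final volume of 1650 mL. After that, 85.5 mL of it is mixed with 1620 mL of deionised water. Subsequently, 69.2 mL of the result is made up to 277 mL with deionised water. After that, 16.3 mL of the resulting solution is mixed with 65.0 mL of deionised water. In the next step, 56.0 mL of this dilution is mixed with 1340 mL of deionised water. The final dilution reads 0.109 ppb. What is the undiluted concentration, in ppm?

43.3 ppm

Overall dilution factor = 40.05 × 19.95 × 4.003 × 4.988 × 24.93 = 3.98 × 10⁵.
Original = 0.109 ppb × 3.98 × 10⁵ = 4.33 × 10⁴ ppb = 43.3 ppm.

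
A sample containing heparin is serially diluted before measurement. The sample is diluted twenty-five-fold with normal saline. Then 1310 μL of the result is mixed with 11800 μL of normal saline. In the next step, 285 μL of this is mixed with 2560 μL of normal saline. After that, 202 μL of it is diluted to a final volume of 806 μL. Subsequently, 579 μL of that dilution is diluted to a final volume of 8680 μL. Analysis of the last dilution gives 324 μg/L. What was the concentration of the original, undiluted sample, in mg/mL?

Overall dilution factor = 25 × 10.01 × 9.982 × 3.990 × 14.99 = 1.49 × 10⁵.
Original = 324 μg/L × 1.49 × 10⁵ = 4.84 × 10⁷ μg/L = 48.4 mg/mL.

48.4 mg/mL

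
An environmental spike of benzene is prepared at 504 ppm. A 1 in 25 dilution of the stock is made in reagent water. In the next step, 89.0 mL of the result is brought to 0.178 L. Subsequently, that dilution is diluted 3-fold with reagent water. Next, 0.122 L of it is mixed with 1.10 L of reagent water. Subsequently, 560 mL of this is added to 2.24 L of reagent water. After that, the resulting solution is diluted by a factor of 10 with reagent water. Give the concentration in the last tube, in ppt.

Overall dilution factor = 25 × 2 × 3 × 10.02 × 5 × 10 = 7.51 × 10⁴.
504 ppm / 7.51 × 10⁴ = 6.71 × 10⁻³ ppm = 6710 ppt.

6710 ppt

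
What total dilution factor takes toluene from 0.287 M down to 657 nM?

Factor = C₀/C_target = 0.287 M / 657 nM = 4.37 × 10⁵.

4.37 × 10⁵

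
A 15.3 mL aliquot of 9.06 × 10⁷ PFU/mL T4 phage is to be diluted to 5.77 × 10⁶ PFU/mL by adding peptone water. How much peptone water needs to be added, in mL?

225 mL

V₂ = C₁V₁/C₂ = 9.06 × 10⁷ × 15.3 / 5.77 × 10⁶ = 240 mL.
Diluent to add = V₂ − V₁ = 240 − 15.3 = 225 mL.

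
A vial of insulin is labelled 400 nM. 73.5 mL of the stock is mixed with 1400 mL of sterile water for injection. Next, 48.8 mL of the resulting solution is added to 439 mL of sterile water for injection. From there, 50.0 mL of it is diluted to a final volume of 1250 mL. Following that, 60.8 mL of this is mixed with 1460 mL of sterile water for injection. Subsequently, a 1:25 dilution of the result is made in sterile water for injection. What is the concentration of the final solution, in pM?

Overall dilution factor = 20.05 × 9.996 × 25 × 25.01 × 25 = 3.13 × 10⁶.
400 nM / 3.13 × 10⁶ = 1.28 × 10⁻⁴ nM = 0.128 pM.

0.128 pM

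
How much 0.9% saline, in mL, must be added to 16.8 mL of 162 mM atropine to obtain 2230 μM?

2230 μM = 2.23 mM.
V₂ = C₁V₁/C₂ = 162 × 16.8 / 2.23 = 1220 mL.
Diluent to add = V₂ − V₁ = 1220 − 16.8 = 1200 mL.

1200 mL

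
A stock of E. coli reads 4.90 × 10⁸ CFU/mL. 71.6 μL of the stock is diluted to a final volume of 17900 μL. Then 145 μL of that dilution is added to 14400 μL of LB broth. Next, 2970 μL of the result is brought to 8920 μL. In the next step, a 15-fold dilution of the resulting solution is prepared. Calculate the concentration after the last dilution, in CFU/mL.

Overall dilution factor = 250 × 100.3 × 3.003 × 15 = 1.13 × 10⁶.
4.90 × 10⁸ CFU/mL / 1.13 × 10⁶ = 434 CFU/mL.

434 CFU/mL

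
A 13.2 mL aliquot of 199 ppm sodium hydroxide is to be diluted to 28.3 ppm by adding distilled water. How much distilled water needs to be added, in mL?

V₂ = C₁V₁/C₂ = 199 × 13.2 / 28.3 = 92.8 mL.
Diluent to add = V₂ − V₁ = 92.8 − 13.2 = 79.6 mL.

79.6 mL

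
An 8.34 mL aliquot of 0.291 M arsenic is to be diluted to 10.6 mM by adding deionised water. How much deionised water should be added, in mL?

221 mL

10.6 mM = 0.0106 M.
V₂ = C₁V₁/C₂ = 0.291 × 8.34 / 0.0106 = 229 mL.
Diluent to add = V₂ − V₁ = 229 − 8.34 = 221 mL.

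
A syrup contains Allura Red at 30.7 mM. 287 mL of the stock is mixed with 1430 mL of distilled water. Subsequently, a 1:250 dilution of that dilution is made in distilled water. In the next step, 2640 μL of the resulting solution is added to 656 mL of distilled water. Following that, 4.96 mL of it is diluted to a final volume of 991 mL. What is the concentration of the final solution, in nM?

Overall dilution factor = 5.983 × 250 × 249.5 × 199.8 = 7.46 × 10⁷.
30.7 mM / 7.46 × 10⁷ = 4.12 × 10⁻⁷ mM = 0.412 nM.

0.412 nM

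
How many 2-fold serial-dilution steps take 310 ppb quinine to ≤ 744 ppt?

9

Need 2ⁿ ≥ 417, so n ≥ log(417)/log(2) = 8.70.
Minimum whole steps: n = 9.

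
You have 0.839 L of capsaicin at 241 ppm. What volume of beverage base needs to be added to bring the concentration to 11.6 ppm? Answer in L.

V₂ = C₁V₁/C₂ = 241 × 0.839 / 11.6 = 17.4 L.
Diluent to add = V₂ − V₁ = 17.4 − 0.839 = 16.6 L.

16.6 L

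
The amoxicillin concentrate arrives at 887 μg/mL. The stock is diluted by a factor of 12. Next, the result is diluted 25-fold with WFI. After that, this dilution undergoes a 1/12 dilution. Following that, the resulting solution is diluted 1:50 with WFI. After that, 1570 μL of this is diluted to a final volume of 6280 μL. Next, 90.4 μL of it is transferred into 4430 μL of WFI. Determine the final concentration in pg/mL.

Overall dilution factor = 12 × 25 × 12 × 50 × 4 × 50.00 = 3.60 × 10⁷.
887 μg/mL / 3.60 × 10⁷ = 2.46 × 10⁻⁵ μg/mL = 24.6 pg/mL.

24.6 pg/mL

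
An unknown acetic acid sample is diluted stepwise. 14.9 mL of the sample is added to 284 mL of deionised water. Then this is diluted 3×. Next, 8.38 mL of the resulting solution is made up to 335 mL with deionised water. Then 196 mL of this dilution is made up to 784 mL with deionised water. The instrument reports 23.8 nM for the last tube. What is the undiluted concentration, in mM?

Overall dilution factor = 20.06 × 3 × 39.98 × 4 = 9623.
Original = 23.8 nM × 9623 = 2.29 × 10⁵ nM = 0.229 mM.

0.229 mM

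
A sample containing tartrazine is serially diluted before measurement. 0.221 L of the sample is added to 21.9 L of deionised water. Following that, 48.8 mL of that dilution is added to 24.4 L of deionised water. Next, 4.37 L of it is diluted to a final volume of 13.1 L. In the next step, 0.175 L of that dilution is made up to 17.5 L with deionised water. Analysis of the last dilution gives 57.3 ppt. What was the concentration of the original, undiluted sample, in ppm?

Overall dilution factor = 100.1 × 501 × 2.998 × 100 = 1.50 × 10⁷.
Original = 57.3 ppt × 1.50 × 10⁷ = 8.61 × 10⁸ ppt = 861 ppm.

861 ppm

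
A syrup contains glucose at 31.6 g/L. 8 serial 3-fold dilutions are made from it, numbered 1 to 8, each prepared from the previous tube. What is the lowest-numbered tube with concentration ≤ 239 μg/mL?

Tube n has concentration 31.6 g/L / 3ⁿ.
Need 3ⁿ ≥ 31.6 g/L / 239 μg/mL = 132, so n ≥ 4.45.
First such tube: n = 5.

tube 5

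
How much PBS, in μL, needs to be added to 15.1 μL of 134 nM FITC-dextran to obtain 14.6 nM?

123 μL

V₂ = C₁V₁/C₂ = 134 × 15.1 / 14.6 = 139 μL.
Diluent to add = V₂ − V₁ = 139 − 15.1 = 123 μL.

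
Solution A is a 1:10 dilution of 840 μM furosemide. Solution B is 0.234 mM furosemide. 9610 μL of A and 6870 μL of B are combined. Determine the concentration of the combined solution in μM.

C_A = 840 μM / 10 = 84.0 μM.
C_B = 0.234 mM = 234 μM.
C_mix = (C_A·V_A + C_B·V_B)/(V_A + V_B) = (84.0×9610 + 234×6870) / 16480 = 147 μM.

147 μM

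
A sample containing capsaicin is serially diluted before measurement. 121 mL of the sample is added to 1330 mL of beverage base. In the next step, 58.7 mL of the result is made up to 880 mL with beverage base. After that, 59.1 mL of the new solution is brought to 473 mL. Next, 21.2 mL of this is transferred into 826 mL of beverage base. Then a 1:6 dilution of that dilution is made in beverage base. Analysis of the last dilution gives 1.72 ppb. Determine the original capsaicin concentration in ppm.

Overall dilution factor = 11.99 × 14.99 × 8.003 × 39.96 × 6 = 3.45 × 10⁵.
Original = 1.72 ppb × 3.45 × 10⁵ = 5.93 × 10⁵ ppb = 593 ppm.

593 ppm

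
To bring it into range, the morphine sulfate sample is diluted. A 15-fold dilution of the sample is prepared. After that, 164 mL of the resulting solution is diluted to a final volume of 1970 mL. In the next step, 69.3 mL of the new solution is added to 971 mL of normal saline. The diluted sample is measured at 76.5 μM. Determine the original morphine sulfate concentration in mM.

Overall dilution factor = 15 × 12.01 × 15.01 = 2705.
Original = 76.5 μM × 2705 = 2.07 × 10⁵ μM = 207 mM.

207 mM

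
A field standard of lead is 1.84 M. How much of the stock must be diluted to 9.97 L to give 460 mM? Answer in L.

460 mM = 0.460 M.
V₁ = C₂V₂/C₁ = 0.460 × 9.97 / 1.84 = 2.49 L.

2.49 L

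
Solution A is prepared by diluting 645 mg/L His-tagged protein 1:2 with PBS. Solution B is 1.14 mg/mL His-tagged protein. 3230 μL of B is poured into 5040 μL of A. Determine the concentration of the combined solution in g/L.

0.642 g/L

C_A = 645 mg/L / 2 = 322 mg/L.
C_B = 1.14 mg/mL = 1140 mg/L.
C_mix = (C_A·V_A + C_B·V_B)/(V_A + V_B) = (322×5040 + 1140×3230) / 8270 = 642 mg/L = 0.642 g/L.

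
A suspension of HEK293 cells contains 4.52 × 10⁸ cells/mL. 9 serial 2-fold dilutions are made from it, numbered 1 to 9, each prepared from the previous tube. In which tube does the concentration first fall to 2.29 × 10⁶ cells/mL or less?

tube 8

Tube n has concentration 4.52 × 10⁸ cells/mL / 2ⁿ.
Need 2ⁿ ≥ 4.52 × 10⁸ cells/mL / 2.29 × 10⁶ cells/mL = 197, so n ≥ 7.62.
First such tube: n = 8.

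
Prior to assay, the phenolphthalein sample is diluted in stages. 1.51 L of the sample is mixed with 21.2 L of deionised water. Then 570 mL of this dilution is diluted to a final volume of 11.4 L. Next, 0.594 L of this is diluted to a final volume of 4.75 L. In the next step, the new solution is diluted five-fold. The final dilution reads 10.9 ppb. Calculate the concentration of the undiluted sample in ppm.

Overall dilution factor = 15.04 × 20 × 7.997 × 5 = 1.20 × 10⁴.
Original = 10.9 ppb × 1.20 × 10⁴ = 1.31 × 10⁵ ppb = 131 ppm.

131 ppm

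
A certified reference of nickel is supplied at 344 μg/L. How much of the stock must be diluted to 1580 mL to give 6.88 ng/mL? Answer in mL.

31.6 mL

6.88 ng/mL = 6.88 μg/L.
V₁ = C₂V₂/C₁ = 6.88 × 1580 / 344 = 31.6 mL.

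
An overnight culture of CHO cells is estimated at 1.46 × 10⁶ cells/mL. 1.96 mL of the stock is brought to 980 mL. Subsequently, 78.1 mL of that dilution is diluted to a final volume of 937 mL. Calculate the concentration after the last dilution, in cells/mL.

Overall dilution factor = 500 × 12.00 = 5999.
1.46 × 10⁶ cells/mL / 5999 = 243 cells/mL.

243 cells/mL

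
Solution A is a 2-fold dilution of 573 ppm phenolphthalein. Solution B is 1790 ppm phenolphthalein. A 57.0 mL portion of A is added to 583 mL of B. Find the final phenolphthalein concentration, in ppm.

1660 ppm

C_A = 573 ppm / 2 = 286 ppm.
C_mix = (C_A·V_A + C_B·V_B)/(V_A + V_B) = (286×57.0 + 1790×583) / 640.0 = 1656 ppm.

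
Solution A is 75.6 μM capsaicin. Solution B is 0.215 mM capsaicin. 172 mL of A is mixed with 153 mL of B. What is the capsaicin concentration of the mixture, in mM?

0.141 mM

C_B = 0.215 mM = 215 μM.
C_mix = (C_A·V_A + C_B·V_B)/(V_A + V_B) = (75.6×172 + 215×153) / 325.0 = 141 μM = 0.141 mM.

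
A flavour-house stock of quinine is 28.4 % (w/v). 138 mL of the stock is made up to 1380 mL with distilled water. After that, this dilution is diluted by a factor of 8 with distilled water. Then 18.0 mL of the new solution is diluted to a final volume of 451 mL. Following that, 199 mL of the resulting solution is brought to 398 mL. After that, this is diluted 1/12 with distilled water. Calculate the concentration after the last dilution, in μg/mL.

Overall dilution factor = 10 × 8 × 25.06 × 2 × 12 = 4.81 × 10⁴.
28.4 % (w/v) / 4.81 × 10⁴ = 5.90 × 10⁻⁴ % (w/v) = 5.90 μg/mL.

5.90 μg/mL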